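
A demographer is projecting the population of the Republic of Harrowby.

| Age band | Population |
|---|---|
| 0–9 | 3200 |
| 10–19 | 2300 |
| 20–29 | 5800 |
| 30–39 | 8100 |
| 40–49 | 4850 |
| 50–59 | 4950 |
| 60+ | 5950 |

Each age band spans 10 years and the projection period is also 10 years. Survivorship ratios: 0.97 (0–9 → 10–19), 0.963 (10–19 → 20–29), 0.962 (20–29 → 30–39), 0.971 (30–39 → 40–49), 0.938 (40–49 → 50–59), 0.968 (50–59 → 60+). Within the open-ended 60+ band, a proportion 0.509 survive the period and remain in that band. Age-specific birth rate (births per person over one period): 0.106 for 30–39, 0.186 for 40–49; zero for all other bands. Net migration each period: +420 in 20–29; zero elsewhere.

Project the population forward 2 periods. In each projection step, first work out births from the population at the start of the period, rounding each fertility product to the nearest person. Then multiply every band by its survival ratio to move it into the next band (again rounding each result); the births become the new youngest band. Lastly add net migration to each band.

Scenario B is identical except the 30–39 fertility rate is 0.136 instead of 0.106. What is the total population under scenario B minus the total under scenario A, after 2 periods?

404

[period 1]
Births: 8100 * 0.106 = 859 ; 4850 * 0.186 = 902 — total 1761
10–19: 3200 * 0.97 = 3104
20–29: 2300 * 0.963 = 2215
30–39: 5800 * 0.962 = 5580
40–49: 8100 * 0.971 = 7865
50–59: 4850 * 0.938 = 4549
60+: 4950 * 0.968 + 5950 * 0.509 = 4792 + 3029 = 7821
Net migration: 20–29 + 420 → 2635
Population now: 0–9=1761, 10–19=3104, 20–29=2635, 30–39=5580, 40–49=7865, 50–59=4549, 60+=7821
[period 2]
Births: 5580 * 0.106 = 591 ; 7865 * 0.186 = 1463 — total 2054
10–19: 1761 * 0.97 = 1708
20–29: 3104 * 0.963 = 2989
30–39: 2635 * 0.962 = 2535
40–49: 5580 * 0.971 = 5418
50–59: 7865 * 0.938 = 7377
60+: 4549 * 0.968 + 7821 * 0.509 = 4403 + 3981 = 8384
Net migration: 20–29 + 420 → 3409
Population now: 0–9=2054, 10–19=1708, 20–29=3409, 30–39=2535, 40–49=5418, 50–59=7377, 60+=8384
Scenario A total after 2 periods: 30885
Scenario B projection —
[period 1]
Births: 8100 * 0.136 = 1102 ; 4850 * 0.186 = 902 — total 2004
10–19: 3200 * 0.97 = 3104
20–29: 2300 * 0.963 = 2215
30–39: 5800 * 0.962 = 5580
40–49: 8100 * 0.971 = 7865
50–59: 4850 * 0.938 = 4549
60+: 4950 * 0.968 + 5950 * 0.509 = 4792 + 3029 = 7821
Net migration: 20–29 + 420 → 2635
Population now: 0–9=2004, 10–19=3104, 20–29=2635, 30–39=5580, 40–49=7865, 50–59=4549, 60+=7821
[period 2]
Births: 5580 * 0.136 = 759 ; 7865 * 0.186 = 1463 — total 2222
10–19: 2004 * 0.97 = 1944
20–29: 3104 * 0.963 = 2989
30–39: 2635 * 0.962 = 2535
40–49: 5580 * 0.971 = 5418
50–59: 7865 * 0.938 = 7377
60+: 4549 * 0.968 + 7821 * 0.509 = 4403 + 3981 = 8384
Net migration: 20–29 + 420 → 3409
Population now: 0–9=2222, 10–19=1944, 20–29=3409, 30–39=2535, 40–49=5418, 50–59=7377, 60+=8384
Scenario B total after 2 periods: 31289
Difference B − A = 31289 − 30885 = 404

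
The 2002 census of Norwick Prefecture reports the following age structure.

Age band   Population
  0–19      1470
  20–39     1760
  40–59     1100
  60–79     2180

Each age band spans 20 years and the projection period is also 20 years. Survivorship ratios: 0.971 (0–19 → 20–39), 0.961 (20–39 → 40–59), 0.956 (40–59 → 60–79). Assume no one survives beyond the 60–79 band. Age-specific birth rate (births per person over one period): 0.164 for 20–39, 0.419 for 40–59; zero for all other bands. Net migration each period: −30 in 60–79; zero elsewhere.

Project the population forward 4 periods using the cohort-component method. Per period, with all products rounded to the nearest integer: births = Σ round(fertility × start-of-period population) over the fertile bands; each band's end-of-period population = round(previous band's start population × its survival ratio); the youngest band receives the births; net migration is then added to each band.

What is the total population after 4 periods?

2635

— Period 1 —
Births: 1760 × 0.164 = 289 ; 1100 × 0.419 = 461 ⇒ total 750
20–39: 1470 × 0.971 = 1427
40–59: 1760 × 0.961 = 1691
60–79: 1100 × 0.956 = 1052
Net migration: 60–79 − 30 → 1022
End of period: [750, 1427, 1691, 1022]
— Period 2 —
Births: 1427 × 0.164 = 234 ; 1691 × 0.419 = 709 ⇒ total 943
20–39: 750 × 0.971 = 728
40–59: 1427 × 0.961 = 1371
60–79: 1691 × 0.956 = 1617
Net migration: 60–79 − 30 → 1587
End of period: [943, 728, 1371, 1587]
— Period 3 —
Births: 728 × 0.164 = 119 ; 1371 × 0.419 = 574 ⇒ total 693
20–39: 943 × 0.971 = 916
40–59: 728 × 0.961 = 700
60–79: 1371 × 0.956 = 1311
Net migration: 60–79 − 30 → 1281
End of period: [693, 916, 700, 1281]
— Period 4 —
Births: 916 × 0.164 = 150 ; 700 × 0.419 = 293 ⇒ total 443
20–39: 693 × 0.971 = 673
40–59: 916 × 0.961 = 880
60–79: 700 × 0.956 = 669
Net migration: 60–79 − 30 → 639
End of period: [443, 673, 880, 639]
Total after period 4: 443 + 673 + 880 + 639 = 2635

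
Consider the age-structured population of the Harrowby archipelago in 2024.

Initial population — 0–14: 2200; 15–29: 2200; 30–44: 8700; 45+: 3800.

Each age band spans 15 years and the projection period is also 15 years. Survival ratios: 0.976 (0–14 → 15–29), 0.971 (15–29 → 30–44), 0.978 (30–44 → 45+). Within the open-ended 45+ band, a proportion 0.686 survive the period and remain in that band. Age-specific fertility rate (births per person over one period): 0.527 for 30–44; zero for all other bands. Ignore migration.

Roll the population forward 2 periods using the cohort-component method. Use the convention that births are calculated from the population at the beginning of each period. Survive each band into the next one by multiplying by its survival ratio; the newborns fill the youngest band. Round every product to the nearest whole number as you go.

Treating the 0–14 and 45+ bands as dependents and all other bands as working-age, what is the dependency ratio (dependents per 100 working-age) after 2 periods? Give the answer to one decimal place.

165.3

[period 1]
Births: 8700 × 0.527 = 4585
15–29: 2200 × 0.976 = 2147
30–44: 2200 × 0.971 = 2136
45+: 8700 × 0.978 + 3800 × 0.686 = 8509 + 2607 = 11116
Giving 4585 / 2147 / 2136 / 11116.
[period 2]
Births: 2136 × 0.527 = 1126
15–29: 4585 × 0.976 = 4475
30–44: 2147 × 0.971 = 2085
45+: 2136 × 0.978 + 11116 × 0.686 = 2089 + 7626 = 9715
Giving 1126 / 4475 / 2085 / 9715.
Dependents (band 0–14 + band 45+) = 1126 + 9715 = 10841; working-age = 6560; ratio = 10841/6560 × 100 = 165.3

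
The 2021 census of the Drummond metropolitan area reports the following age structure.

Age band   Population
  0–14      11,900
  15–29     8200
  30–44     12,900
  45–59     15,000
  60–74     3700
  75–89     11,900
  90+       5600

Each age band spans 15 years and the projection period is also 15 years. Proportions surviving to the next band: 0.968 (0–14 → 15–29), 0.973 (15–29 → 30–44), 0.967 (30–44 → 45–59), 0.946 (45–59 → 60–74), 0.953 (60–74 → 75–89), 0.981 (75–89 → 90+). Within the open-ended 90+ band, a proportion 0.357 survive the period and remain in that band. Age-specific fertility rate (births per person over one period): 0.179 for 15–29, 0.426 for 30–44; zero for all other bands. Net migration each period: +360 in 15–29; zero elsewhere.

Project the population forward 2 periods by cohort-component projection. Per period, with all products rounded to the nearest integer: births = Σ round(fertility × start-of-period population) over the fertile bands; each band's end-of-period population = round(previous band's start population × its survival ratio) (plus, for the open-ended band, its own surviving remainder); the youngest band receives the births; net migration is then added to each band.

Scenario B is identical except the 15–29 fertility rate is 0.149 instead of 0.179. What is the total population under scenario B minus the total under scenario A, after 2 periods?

(Bands numbered youngest = 1 to oldest = 7.)
After projecting period 1:
Births: 8200 × 0.179 = 1468 ; 12900 × 0.426 = 5495 → total 6963
Band 2: 11900 × 0.968 = 11519
Band 3: 8200 × 0.973 = 7979
Band 4: 12900 × 0.967 = 12474
Band 5: 15000 × 0.946 = 14190
Band 6: 3700 × 0.953 = 3526
Band 7: 11900 × 0.981 + 5600 × 0.357 = 11674 + 1999 = 13673
Net migration: Band 2 + 360 → 11879
→ [6963, 11879, 7979, 12474, 14190, 3526, 13673]
After projecting period 2:
Births: 11879 × 0.179 = 2126 ; 7979 × 0.426 = 3399 → total 5525
Band 2: 6963 × 0.968 = 6740
Band 3: 11879 × 0.973 = 11558
Band 4: 7979 × 0.967 = 7716
Band 5: 12474 × 0.946 = 11800
Band 6: 14190 × 0.953 = 13523
Band 7: 3526 × 0.981 + 13673 × 0.357 = 3459 + 4881 = 8340
Net migration: Band 2 + 360 → 7100
→ [5525, 7100, 11558, 7716, 11800, 13523, 8340]
Scenario A total after 2 periods: 65562
Scenario B projection —
After projecting period 1:
Births: 8200 × 0.149 = 1222 ; 12900 × 0.426 = 5495 → total 6717
Band 2: 11900 × 0.968 = 11519
Band 3: 8200 × 0.973 = 7979
Band 4: 12900 × 0.967 = 12474
Band 5: 15000 × 0.946 = 14190
Band 6: 3700 × 0.953 = 3526
Band 7: 11900 × 0.981 + 5600 × 0.357 = 11674 + 1999 = 13673
Net migration: Band 2 + 360 → 11879
→ [6717, 11879, 7979, 12474, 14190, 3526, 13673]
After projecting period 2:
Births: 11879 × 0.149 = 1770 ; 7979 × 0.426 = 3399 → total 5169
Band 2: 6717 × 0.968 = 6502
Band 3: 11879 × 0.973 = 11558
Band 4: 7979 × 0.967 = 7716
Band 5: 12474 × 0.946 = 11800
Band 6: 14190 × 0.953 = 13523
Band 7: 3526 × 0.981 + 13673 × 0.357 = 3459 + 4881 = 8340
Net migration: Band 2 + 360 → 6862
→ [5169, 6862, 11558, 7716, 11800, 13523, 8340]
Scenario B total after 2 periods: 64968
Difference B − A = 64968 − 65562 = -594

-594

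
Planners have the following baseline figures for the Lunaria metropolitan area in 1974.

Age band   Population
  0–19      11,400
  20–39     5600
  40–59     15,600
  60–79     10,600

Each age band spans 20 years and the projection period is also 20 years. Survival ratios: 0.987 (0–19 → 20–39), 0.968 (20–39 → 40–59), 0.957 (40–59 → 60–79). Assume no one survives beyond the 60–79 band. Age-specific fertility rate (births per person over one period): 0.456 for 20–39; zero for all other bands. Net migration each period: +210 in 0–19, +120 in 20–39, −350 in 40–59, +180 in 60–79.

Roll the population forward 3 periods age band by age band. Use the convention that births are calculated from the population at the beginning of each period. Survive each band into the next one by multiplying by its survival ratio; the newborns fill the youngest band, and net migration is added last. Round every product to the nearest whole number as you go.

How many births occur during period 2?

Numbering the bands 1..4 from youngest to oldest:
After projecting period 1:
Births: 5600 × 0.456 = 2554
Band 2: 11400 × 0.987 = 11252
Band 3: 5600 × 0.968 = 5421
Band 4: 15600 × 0.957 = 14929
Net migration: Band 1 + 210 → 2764; Band 2 + 120 → 11372; Band 3 − 350 → 5071; Band 4 + 180 → 15109
Giving 2764 / 11372 / 5071 / 15109.
After projecting period 2:
Births: 11372 × 0.456 = 5186
Band 2: 2764 × 0.987 = 2728
Band 3: 11372 × 0.968 = 11008
Band 4: 5071 × 0.957 = 4853
Net migration: Band 1 + 210 → 5396; Band 2 + 120 → 2848; Band 3 − 350 → 10658; Band 4 + 180 → 5033
Giving 5396 / 2848 / 10658 / 5033.

5186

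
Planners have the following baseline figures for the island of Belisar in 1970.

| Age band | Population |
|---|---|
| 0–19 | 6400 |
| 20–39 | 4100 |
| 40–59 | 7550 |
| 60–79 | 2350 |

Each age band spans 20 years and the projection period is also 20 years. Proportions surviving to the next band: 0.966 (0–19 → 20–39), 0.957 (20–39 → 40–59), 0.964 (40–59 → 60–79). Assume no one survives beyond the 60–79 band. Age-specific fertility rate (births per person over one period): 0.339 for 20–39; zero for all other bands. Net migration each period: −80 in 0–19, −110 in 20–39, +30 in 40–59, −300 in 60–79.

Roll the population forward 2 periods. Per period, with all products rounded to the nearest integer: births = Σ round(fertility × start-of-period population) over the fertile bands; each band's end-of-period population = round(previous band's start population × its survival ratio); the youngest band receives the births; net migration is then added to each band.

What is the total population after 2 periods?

12486

— Period 1 —
Births: 4100 * 0.339 = 1390
20–39: 6400 * 0.966 = 6182
40–59: 4100 * 0.957 = 3924
60–79: 7550 * 0.964 = 7278
Net migration: 0–19 − 80 → 1310; 20–39 − 110 → 6072; 40–59 + 30 → 3954; 60–79 − 300 → 6978
End of period: [1310, 6072, 3954, 6978]
— Period 2 —
Births: 6072 * 0.339 = 2058
20–39: 1310 * 0.966 = 1265
40–59: 6072 * 0.957 = 5811
60–79: 3954 * 0.964 = 3812
Net migration: 0–19 − 80 → 1978; 20–39 − 110 → 1155; 40–59 + 30 → 5841; 60–79 − 300 → 3512
End of period: [1978, 1155, 5841, 3512]
Total after period 2: 1978 + 1155 + 5841 + 3512 = 12486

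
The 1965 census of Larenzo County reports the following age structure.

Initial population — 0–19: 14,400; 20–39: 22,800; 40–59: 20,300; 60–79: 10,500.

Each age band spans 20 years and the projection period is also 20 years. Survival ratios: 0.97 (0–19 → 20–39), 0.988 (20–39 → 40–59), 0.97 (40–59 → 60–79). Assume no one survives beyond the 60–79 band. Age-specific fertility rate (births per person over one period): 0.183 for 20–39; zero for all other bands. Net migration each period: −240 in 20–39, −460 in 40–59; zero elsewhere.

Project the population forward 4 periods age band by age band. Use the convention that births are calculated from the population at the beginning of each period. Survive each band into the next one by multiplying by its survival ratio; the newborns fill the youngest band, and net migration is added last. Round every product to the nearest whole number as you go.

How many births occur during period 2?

Period 1:
Births: 22800 × 0.183 = 4172
20–39: 14400 × 0.97 = 13968
40–59: 22800 × 0.988 = 22526
60–79: 20300 × 0.97 = 19691
Net migration: 20–39 − 240 → 13728; 40–59 − 460 → 22066
→ [4172, 13728, 22066, 19691]
Period 2:
Births: 13728 × 0.183 = 2512
20–39: 4172 × 0.97 = 4047
40–59: 13728 × 0.988 = 13563
60–79: 22066 × 0.97 = 21404
Net migration: 20–39 − 240 → 3807; 40–59 − 460 → 13103
→ [2512, 3807, 13103, 21404]

2512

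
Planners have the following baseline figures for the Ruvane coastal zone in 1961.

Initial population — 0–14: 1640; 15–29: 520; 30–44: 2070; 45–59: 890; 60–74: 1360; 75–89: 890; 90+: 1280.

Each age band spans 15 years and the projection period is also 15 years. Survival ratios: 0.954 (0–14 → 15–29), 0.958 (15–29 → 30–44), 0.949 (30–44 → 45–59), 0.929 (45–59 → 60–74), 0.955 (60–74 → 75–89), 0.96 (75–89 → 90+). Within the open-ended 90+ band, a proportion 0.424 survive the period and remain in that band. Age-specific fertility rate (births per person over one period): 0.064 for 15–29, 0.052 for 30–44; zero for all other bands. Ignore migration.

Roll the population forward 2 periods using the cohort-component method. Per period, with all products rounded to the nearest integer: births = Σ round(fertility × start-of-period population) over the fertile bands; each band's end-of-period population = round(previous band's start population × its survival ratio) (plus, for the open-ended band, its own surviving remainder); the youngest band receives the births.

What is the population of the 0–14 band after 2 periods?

126

[period 1]
Births: 520 × 0.064 = 33, 2070 × 0.052 = 108 ⇒ total 141
15–29: 1640 × 0.954 = 1565
30–44: 520 × 0.958 = 498
45–59: 2070 × 0.949 = 1964
60–74: 890 × 0.929 = 827
75–89: 1360 × 0.955 = 1299
90+: 890 × 0.96 + 1280 × 0.424 = 854 + 543 = 1397
→ [141, 1565, 498, 1964, 827, 1299, 1397]
[period 2]
Births: 1565 × 0.064 = 100, 498 × 0.052 = 26 ⇒ total 126
15–29: 141 × 0.954 = 135
30–44: 1565 × 0.958 = 1499
45–59: 498 × 0.949 = 473
60–74: 1964 × 0.929 = 1825
75–89: 827 × 0.955 = 790
90+: 1299 × 0.96 + 1397 × 0.424 = 1247 + 592 = 1839
→ [126, 135, 1499, 473, 1825, 790, 1839]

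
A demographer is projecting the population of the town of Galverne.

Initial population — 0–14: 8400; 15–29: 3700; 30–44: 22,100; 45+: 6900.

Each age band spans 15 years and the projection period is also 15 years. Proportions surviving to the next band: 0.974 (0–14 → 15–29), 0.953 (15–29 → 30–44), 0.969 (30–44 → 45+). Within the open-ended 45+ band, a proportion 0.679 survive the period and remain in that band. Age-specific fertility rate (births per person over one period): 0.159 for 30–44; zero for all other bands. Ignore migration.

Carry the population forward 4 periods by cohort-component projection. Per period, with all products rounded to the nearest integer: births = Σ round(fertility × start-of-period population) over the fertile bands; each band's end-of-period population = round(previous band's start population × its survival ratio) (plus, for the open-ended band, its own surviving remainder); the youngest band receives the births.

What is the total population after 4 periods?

— Period 1 —
Births: 22100 × 0.159 = 3514
15–29: 8400 × 0.974 = 8182
30–44: 3700 × 0.953 = 3526
45+: 22100 × 0.969 + 6900 × 0.679 = 21415 + 4685 = 26100
End of period: [3514, 8182, 3526, 26100]
— Period 2 —
Births: 3526 × 0.159 = 561
15–29: 3514 × 0.974 = 3423
30–44: 8182 × 0.953 = 7797
45+: 3526 × 0.969 + 26100 × 0.679 = 3417 + 17722 = 21139
End of period: [561, 3423, 7797, 21139]
— Period 3 —
Births: 7797 × 0.159 = 1240
15–29: 561 × 0.974 = 546
30–44: 3423 × 0.953 = 3262
45+: 7797 × 0.969 + 21139 × 0.679 = 7555 + 14353 = 21908
End of period: [1240, 546, 3262, 21908]
— Period 4 —
Births: 3262 × 0.159 = 519
15–29: 1240 × 0.974 = 1208
30–44: 546 × 0.953 = 520
45+: 3262 × 0.969 + 21908 × 0.679 = 3161 + 14876 = 18037
End of period: [519, 1208, 520, 18037]
Total after period 4: 519 + 1208 + 520 + 18037 = 20284

20284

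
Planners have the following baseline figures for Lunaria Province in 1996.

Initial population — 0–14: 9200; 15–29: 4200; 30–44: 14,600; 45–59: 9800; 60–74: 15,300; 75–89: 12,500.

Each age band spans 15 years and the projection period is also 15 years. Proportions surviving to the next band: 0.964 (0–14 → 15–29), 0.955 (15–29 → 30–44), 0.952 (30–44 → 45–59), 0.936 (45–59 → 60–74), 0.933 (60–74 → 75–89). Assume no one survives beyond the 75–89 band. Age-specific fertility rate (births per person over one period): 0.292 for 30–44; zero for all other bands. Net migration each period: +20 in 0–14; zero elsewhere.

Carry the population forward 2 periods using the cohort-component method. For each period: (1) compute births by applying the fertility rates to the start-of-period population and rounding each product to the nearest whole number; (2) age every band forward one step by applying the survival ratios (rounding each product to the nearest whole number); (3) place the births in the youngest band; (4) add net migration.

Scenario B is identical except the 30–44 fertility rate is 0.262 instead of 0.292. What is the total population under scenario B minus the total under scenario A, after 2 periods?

— Period 1 —
Births: 14600 × 0.292 = 4263
15–29: 9200 × 0.964 = 8869
30–44: 4200 × 0.955 = 4011
45–59: 14600 × 0.952 = 13899
60–74: 9800 × 0.936 = 9173
75–89: 15300 × 0.933 = 14275
Net migration: 0–14 + 20 → 4283
End of period: [4283, 8869, 4011, 13899, 9173, 14275]
— Period 2 —
Births: 4011 × 0.292 = 1171
15–29: 4283 × 0.964 = 4129
30–44: 8869 × 0.955 = 8470
45–59: 4011 × 0.952 = 3818
60–74: 13899 × 0.936 = 13009
75–89: 9173 × 0.933 = 8558
Net migration: 0–14 + 20 → 1191
End of period: [1191, 4129, 8470, 3818, 13009, 8558]
Scenario A total after 2 periods: 39175
Scenario B projection —
— Period 1 —
Births: 14600 × 0.262 = 3825
15–29: 9200 × 0.964 = 8869
30–44: 4200 × 0.955 = 4011
45–59: 14600 × 0.952 = 13899
60–74: 9800 × 0.936 = 9173
75–89: 15300 × 0.933 = 14275
Net migration: 0–14 + 20 → 3845
End of period: [3845, 8869, 4011, 13899, 9173, 14275]
— Period 2 —
Births: 4011 × 0.262 = 1051
15–29: 3845 × 0.964 = 3707
30–44: 8869 × 0.955 = 8470
45–59: 4011 × 0.952 = 3818
60–74: 13899 × 0.936 = 13009
75–89: 9173 × 0.933 = 8558
Net migration: 0–14 + 20 → 1071
End of period: [1071, 3707, 8470, 3818, 13009, 8558]
Scenario B total after 2 periods: 38633
Difference B − A = 38633 − 39175 = -542

-542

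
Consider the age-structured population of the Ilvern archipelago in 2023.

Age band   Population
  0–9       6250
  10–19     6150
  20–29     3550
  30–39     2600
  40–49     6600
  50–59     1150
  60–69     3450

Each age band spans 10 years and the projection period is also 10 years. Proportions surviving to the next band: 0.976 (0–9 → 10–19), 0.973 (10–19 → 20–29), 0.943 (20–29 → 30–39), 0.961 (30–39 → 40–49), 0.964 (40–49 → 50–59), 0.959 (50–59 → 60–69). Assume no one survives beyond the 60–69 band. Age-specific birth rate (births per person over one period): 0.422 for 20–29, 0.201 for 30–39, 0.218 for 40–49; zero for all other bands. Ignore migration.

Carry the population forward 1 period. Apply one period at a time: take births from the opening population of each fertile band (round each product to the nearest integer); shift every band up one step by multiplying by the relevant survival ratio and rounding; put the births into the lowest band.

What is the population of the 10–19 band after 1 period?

6100

(Bands numbered youngest = 1 to oldest = 7.)
— Period 1 —
Births: 3550 × 0.422 = 1498 ; 2600 × 0.201 = 523 ; 6600 × 0.218 = 1439 — total 3460
Band 2: 6250 × 0.976 = 6100
Band 3: 6150 × 0.973 = 5984
Band 4: 3550 × 0.943 = 3348
Band 5: 2600 × 0.961 = 2499
Band 6: 6600 × 0.964 = 6362
Band 7: 1150 × 0.959 = 1103
Population now: 0–9=3460, 10–19=6100, 20–29=5984, 30–39=3348, 40–49=2499, 50–59=6362, 60–69=1103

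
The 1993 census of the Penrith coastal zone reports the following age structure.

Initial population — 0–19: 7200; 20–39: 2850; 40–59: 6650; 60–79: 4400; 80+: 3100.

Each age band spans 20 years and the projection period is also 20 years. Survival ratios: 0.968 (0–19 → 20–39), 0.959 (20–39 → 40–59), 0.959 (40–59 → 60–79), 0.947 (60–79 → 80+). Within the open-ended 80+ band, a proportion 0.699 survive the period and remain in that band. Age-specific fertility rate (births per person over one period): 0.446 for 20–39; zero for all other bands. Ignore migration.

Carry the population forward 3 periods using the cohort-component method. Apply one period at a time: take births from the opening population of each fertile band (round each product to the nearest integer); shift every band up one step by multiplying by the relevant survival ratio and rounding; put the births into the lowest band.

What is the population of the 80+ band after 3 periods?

9798

After projecting period 1:
Births: 2850 × 0.446 = 1271
20–39: 7200 × 0.968 = 6970
40–59: 2850 × 0.959 = 2733
60–79: 6650 × 0.959 = 6377
80+: 4400 × 0.947 + 3100 × 0.699 = 4167 + 2167 = 6334
Population now: 0–19=1271, 20–39=6970, 40–59=2733, 60–79=6377, 80+=6334
After projecting period 2:
Births: 6970 × 0.446 = 3109
20–39: 1271 × 0.968 = 1230
40–59: 6970 × 0.959 = 6684
60–79: 2733 × 0.959 = 2621
80+: 6377 × 0.947 + 6334 × 0.699 = 6039 + 4427 = 10466
Population now: 0–19=3109, 20–39=1230, 40–59=6684, 60–79=2621, 80+=10466
After projecting period 3:
Births: 1230 × 0.446 = 549
20–39: 3109 × 0.968 = 3010
40–59: 1230 × 0.959 = 1180
60–79: 6684 × 0.959 = 6410
80+: 2621 × 0.947 + 10466 × 0.699 = 2482 + 7316 = 9798
Population now: 0–19=549, 20–39=3010, 40–59=1180, 60–79=6410, 80+=9798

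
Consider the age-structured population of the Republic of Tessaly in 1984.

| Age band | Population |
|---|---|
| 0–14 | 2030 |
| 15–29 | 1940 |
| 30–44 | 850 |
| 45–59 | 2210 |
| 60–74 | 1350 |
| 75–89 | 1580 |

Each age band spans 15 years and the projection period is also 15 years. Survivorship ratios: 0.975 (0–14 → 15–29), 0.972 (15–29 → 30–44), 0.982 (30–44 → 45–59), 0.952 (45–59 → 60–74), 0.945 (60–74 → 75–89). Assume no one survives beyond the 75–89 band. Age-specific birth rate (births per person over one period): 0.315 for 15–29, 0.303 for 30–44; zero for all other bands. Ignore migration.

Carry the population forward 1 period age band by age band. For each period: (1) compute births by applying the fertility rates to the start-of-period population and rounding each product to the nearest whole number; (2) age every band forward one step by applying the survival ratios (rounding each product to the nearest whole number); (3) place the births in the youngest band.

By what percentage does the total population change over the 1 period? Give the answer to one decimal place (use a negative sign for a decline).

Numbering the groups 1..6 from youngest to oldest:
[period 1]
Births: 1940 * 0.315 = 611  |  850 * 0.303 = 258 ⇒ total 869
Group 2: 2030 * 0.975 = 1979
Group 3: 1940 * 0.972 = 1886
Group 4: 850 * 0.982 = 835
Group 5: 2210 * 0.952 = 2104
Group 6: 1350 * 0.945 = 1276
End of period: [869, 1979, 1886, 835, 2104, 1276]
Total: 9960 → 8949; change = -1011; percentage change = -10.2%

-10.2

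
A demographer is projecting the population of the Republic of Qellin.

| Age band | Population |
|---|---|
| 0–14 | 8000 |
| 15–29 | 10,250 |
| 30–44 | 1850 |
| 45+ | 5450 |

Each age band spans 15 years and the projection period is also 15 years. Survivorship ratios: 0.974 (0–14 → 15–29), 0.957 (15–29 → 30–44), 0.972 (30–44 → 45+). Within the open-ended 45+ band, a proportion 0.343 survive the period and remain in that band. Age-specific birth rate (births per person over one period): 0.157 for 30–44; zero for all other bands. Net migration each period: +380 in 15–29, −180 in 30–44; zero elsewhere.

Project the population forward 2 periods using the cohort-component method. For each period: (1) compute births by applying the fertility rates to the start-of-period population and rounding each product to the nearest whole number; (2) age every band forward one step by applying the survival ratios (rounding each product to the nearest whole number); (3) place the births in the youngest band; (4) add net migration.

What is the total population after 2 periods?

20432

Let group 1 be 0–14 through group 4 = 45+.
After projecting period 1:
Births: 1850 * 0.157 = 290
Group 2: 8000 * 0.974 = 7792
Group 3: 10250 * 0.957 = 9809
Group 4: 1850 * 0.972 + 5450 * 0.343 = 1798 + 1869 = 3667
Net migration: Group 2 + 380 → 8172; Group 3 − 180 → 9629
End of period: [290, 8172, 9629, 3667]
After projecting period 2:
Births: 9629 * 0.157 = 1512
Group 2: 290 * 0.974 = 282
Group 3: 8172 * 0.957 = 7821
Group 4: 9629 * 0.972 + 3667 * 0.343 = 9359 + 1258 = 10617
Net migration: Group 2 + 380 → 662; Group 3 − 180 → 7641
End of period: [1512, 662, 7641, 10617]
Total after period 2: 1512 + 662 + 7641 + 10617 = 20432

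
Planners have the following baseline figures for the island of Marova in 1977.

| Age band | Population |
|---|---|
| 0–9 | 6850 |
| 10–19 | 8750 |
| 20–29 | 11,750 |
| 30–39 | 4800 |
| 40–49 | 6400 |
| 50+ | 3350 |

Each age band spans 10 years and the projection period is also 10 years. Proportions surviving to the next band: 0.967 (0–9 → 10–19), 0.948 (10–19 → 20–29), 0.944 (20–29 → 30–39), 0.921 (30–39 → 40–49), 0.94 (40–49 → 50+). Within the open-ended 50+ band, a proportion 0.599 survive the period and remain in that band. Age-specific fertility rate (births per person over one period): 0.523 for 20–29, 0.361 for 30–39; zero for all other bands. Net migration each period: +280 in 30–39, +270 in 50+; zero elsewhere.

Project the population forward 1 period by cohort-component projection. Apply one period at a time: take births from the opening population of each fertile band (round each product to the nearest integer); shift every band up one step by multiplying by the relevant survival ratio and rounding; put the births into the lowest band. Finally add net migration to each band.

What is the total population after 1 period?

Period 1.
Births: 11750 × 0.523 = 6145 ; 4800 × 0.361 = 1733 → 7878
10–19: 6850 × 0.967 = 6624
20–29: 8750 × 0.948 = 8295
30–39: 11750 × 0.944 = 11092
40–49: 4800 × 0.921 = 4421
50+: 6400 × 0.94 + 3350 × 0.599 = 6016 + 2007 = 8023
Net migration: 30–39 + 280 → 11372; 50+ + 270 → 8293
Population now: 0–9=7878, 10–19=6624, 20–29=8295, 30–39=11372, 40–49=4421, 50+=8293
Total after period 1: 7878 + 6624 + 8295 + 11372 + 4421 + 8293 = 46883

46883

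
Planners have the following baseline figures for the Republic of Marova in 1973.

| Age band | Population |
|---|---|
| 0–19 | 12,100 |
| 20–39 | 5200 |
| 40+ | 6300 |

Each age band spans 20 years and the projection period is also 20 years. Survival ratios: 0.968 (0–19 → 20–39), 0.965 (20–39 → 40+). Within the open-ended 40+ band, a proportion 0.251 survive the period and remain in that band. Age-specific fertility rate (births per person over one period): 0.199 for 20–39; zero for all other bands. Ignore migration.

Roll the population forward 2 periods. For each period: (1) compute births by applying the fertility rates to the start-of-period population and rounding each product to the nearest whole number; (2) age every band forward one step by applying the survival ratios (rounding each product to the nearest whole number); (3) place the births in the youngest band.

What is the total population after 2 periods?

16292

Call the groups 1 to 3, youngest first.
— Period 1 —
Births: 5200 * 0.199 = 1035
Group 2: 12100 * 0.968 = 11713
Group 3: 5200 * 0.965 + 6300 * 0.251 = 5018 + 1581 = 6599
→ [1035, 11713, 6599]
— Period 2 —
Births: 11713 * 0.199 = 2331
Group 2: 1035 * 0.968 = 1002
Group 3: 11713 * 0.965 + 6599 * 0.251 = 11303 + 1656 = 12959
→ [2331, 1002, 12959]
Total after period 2: 2331 + 1002 + 12959 = 16292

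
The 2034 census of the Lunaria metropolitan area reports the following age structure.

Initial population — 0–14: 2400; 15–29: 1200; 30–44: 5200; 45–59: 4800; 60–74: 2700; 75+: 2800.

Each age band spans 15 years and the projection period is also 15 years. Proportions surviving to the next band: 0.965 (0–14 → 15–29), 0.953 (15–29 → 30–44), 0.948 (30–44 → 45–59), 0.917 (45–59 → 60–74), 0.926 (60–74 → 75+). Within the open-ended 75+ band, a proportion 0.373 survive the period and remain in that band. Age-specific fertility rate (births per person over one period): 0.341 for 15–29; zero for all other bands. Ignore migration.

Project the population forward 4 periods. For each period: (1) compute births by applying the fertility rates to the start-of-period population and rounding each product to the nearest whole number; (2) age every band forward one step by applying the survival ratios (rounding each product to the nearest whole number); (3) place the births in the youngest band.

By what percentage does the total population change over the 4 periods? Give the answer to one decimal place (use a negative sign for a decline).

After projecting period 1:
Births: 1200 × 0.341 = 409
15–29: 2400 × 0.965 = 2316
30–44: 1200 × 0.953 = 1144
45–59: 5200 × 0.948 = 4930
60–74: 4800 × 0.917 = 4402
75+: 2700 × 0.926 + 2800 × 0.373 = 2500 + 1044 = 3544
→ [409, 2316, 1144, 4930, 4402, 3544]
After projecting period 2:
Births: 2316 × 0.341 = 790
15–29: 409 × 0.965 = 395
30–44: 2316 × 0.953 = 2207
45–59: 1144 × 0.948 = 1085
60–74: 4930 × 0.917 = 4521
75+: 4402 × 0.926 + 3544 × 0.373 = 4076 + 1322 = 5398
→ [790, 395, 2207, 1085, 4521, 5398]
After projecting period 3:
Births: 395 × 0.341 = 135
15–29: 790 × 0.965 = 762
30–44: 395 × 0.953 = 376
45–59: 2207 × 0.948 = 2092
60–74: 1085 × 0.917 = 995
75+: 4521 × 0.926 + 5398 × 0.373 = 4186 + 2013 = 6199
→ [135, 762, 376, 2092, 995, 6199]
After projecting period 4:
Births: 762 × 0.341 = 260
15–29: 135 × 0.965 = 130
30–44: 762 × 0.953 = 726
45–59: 376 × 0.948 = 356
60–74: 2092 × 0.917 = 1918
75+: 995 × 0.926 + 6199 × 0.373 = 921 + 2312 = 3233
→ [260, 130, 726, 356, 1918, 3233]
Total: 19100 → 6623; change = -12477; percentage change = -65.3%

-65.3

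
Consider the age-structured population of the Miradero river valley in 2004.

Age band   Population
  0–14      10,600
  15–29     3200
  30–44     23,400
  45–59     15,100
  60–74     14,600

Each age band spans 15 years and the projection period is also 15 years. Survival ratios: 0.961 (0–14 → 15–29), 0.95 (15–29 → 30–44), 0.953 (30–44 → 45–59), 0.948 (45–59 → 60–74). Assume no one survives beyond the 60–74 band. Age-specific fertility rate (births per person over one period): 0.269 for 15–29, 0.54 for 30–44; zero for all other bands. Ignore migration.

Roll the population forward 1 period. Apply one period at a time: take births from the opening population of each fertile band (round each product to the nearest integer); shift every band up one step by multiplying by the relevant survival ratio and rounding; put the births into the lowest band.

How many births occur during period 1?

13497

Period 1:
Births: 3200 × 0.269 = 861 ; 23400 × 0.54 = 12636 — total 13497
15–29: 10600 × 0.961 = 10187
30–44: 3200 × 0.95 = 3040
45–59: 23400 × 0.953 = 22300
60–74: 15100 × 0.948 = 14315
→ [13497, 10187, 3040, 22300, 14315]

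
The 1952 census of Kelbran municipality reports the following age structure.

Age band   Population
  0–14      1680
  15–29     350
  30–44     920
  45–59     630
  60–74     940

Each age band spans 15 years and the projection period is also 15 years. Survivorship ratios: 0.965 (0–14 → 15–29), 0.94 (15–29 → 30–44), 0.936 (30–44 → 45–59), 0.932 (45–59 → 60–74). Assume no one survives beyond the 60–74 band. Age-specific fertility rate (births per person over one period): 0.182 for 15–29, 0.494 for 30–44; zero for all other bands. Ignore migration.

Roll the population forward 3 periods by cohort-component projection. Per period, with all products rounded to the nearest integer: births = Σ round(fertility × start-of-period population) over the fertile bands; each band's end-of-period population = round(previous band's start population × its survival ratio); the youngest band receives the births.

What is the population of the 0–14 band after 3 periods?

Call the bands 1 to 5, youngest first.
Period 1:
Births: 350 × 0.182 = 64  |  920 × 0.494 = 454 ⇒ total 518
Band 2: 1680 × 0.965 = 1621
Band 3: 350 × 0.94 = 329
Band 4: 920 × 0.936 = 861
Band 5: 630 × 0.932 = 587
End of period: [518, 1621, 329, 861, 587]
Period 2:
Births: 1621 × 0.182 = 295  |  329 × 0.494 = 163 ⇒ total 458
Band 2: 518 × 0.965 = 500
Band 3: 1621 × 0.94 = 1524
Band 4: 329 × 0.936 = 308
Band 5: 861 × 0.932 = 802
End of period: [458, 500, 1524, 308, 802]
Period 3:
Births: 500 × 0.182 = 91  |  1524 × 0.494 = 753 ⇒ total 844
Band 2: 458 × 0.965 = 442
Band 3: 500 × 0.94 = 470
Band 4: 1524 × 0.936 = 1426
Band 5: 308 × 0.932 = 287
End of period: [844, 442, 470, 1426, 287]

844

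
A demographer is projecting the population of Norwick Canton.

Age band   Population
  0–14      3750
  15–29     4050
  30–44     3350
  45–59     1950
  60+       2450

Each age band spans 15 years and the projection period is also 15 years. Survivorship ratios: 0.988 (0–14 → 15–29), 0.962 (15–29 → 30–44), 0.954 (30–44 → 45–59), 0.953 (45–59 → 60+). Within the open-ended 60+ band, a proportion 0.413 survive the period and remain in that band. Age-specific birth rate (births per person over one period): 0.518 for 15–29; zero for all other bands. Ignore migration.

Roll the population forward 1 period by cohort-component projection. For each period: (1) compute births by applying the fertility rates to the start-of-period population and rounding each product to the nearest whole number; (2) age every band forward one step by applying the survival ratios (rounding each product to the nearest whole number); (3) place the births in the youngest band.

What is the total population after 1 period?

15765

— Period 1 —
Births: 4050 × 0.518 = 2098
15–29: 3750 × 0.988 = 3705
30–44: 4050 × 0.962 = 3896
45–59: 3350 × 0.954 = 3196
60+: 1950 × 0.953 + 2450 × 0.413 = 1858 + 1012 = 2870
End of period: [2098, 3705, 3896, 3196, 2870]
Total after period 1: 2098 + 3705 + 3896 + 3196 + 2870 = 15765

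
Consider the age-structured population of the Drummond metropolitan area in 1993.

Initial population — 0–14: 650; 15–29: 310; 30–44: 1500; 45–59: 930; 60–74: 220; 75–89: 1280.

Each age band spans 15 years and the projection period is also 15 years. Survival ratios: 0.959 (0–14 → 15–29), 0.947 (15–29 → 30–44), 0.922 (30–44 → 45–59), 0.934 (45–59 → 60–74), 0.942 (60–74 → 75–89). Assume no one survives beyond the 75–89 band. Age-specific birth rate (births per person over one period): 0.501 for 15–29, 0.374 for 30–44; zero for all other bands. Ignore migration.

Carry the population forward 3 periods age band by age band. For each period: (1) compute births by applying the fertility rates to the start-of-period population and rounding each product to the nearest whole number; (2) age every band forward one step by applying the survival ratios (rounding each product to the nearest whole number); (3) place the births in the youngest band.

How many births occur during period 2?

422

— Period 1 —
Births: 310 × 0.501 = 155  |  1500 × 0.374 = 561 — total 716
15–29: 650 × 0.959 = 623
30–44: 310 × 0.947 = 294
45–59: 1500 × 0.922 = 1383
60–74: 930 × 0.934 = 869
75–89: 220 × 0.942 = 207
Population now: 0–14=716, 15–29=623, 30–44=294, 45–59=1383, 60–74=869, 75–89=207
— Period 2 —
Births: 623 × 0.501 = 312  |  294 × 0.374 = 110 — total 422
15–29: 716 × 0.959 = 687
30–44: 623 × 0.947 = 590
45–59: 294 × 0.922 = 271
60–74: 1383 × 0.934 = 1292
75–89: 869 × 0.942 = 819
Population now: 0–14=422, 15–29=687, 30–44=590, 45–59=271, 60–74=1292, 75–89=819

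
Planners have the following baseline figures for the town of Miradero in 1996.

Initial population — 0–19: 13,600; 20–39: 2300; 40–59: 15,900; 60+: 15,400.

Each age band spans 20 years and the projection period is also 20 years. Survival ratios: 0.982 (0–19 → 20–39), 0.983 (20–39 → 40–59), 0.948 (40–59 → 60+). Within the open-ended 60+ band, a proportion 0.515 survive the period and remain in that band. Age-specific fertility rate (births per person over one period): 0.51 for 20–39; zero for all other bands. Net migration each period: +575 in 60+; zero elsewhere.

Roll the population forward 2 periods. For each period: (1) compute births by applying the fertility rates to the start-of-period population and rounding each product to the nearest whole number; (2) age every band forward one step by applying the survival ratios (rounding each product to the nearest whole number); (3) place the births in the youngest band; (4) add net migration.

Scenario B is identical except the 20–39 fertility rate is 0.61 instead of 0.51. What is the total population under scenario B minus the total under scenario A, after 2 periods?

1562

(Bands numbered youngest = 1 to oldest = 4.)
Period 1.
Births: 2300 * 0.51 = 1173
Band 2: 13600 * 0.982 = 13355
Band 3: 2300 * 0.983 = 2261
Band 4: 15900 * 0.948 + 15400 * 0.515 = 15073 + 7931 = 23004
Net migration: Band 4 + 575 → 23579
Population now: 0–19=1173, 20–39=13355, 40–59=2261, 60+=23579
Period 2.
Births: 13355 * 0.51 = 6811
Band 2: 1173 * 0.982 = 1152
Band 3: 13355 * 0.983 = 13128
Band 4: 2261 * 0.948 + 23579 * 0.515 = 2143 + 12143 = 14286
Net migration: Band 4 + 575 → 14861
Population now: 0–19=6811, 20–39=1152, 40–59=13128, 60+=14861
Scenario A total after 2 periods: 35952
Scenario B projection —
Period 1.
Births: 2300 * 0.61 = 1403
Band 2: 13600 * 0.982 = 13355
Band 3: 2300 * 0.983 = 2261
Band 4: 15900 * 0.948 + 15400 * 0.515 = 15073 + 7931 = 23004
Net migration: Band 4 + 575 → 23579
Population now: 0–19=1403, 20–39=13355, 40–59=2261, 60+=23579
Period 2.
Births: 13355 * 0.61 = 8147
Band 2: 1403 * 0.982 = 1378
Band 3: 13355 * 0.983 = 13128
Band 4: 2261 * 0.948 + 23579 * 0.515 = 2143 + 12143 = 14286
Net migration: Band 4 + 575 → 14861
Population now: 0–19=8147, 20–39=1378, 40–59=13128, 60+=14861
Scenario B total after 2 periods: 37514
Difference B − A = 37514 − 35952 = 1562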